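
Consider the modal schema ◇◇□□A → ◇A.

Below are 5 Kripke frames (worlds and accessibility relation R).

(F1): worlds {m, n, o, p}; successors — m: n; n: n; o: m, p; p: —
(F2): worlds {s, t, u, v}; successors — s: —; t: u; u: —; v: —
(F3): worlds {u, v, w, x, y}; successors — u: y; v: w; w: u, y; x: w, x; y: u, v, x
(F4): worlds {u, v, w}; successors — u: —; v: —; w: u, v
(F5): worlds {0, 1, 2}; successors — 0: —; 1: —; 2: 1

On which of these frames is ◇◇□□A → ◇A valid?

(F2), (F4), (F5)

Frame correspondent (Sahlqvist): ∀x ∀y (xR²y → ∃w (yR²w ∧ xRw)) — i.e. a generalized confluence (Geach) condition.
(F1): fails — oR²n but no w with nR²w and oRw.
(F2): satisfies the condition.
(F3): fails — uR²u but no t with uR²t and uRt.
(F4): satisfies the condition.
(F5): satisfies the condition.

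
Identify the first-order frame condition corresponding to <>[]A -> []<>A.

Suppose ◇□A→□◇A is valid. Take Rxy, Rxz and set V(A)={w : Ryw}. Then □A at y so ◇□A at x, so □◇A at x, so ◇A at z, giving w with Rzw and Ryw.
Conversely, on a frame with convergence the schema holds at every world under every valuation.
Frame condition: forall x forall y forall z (Rxy & Rxz -> exists w (Ryw & Rzw)).

convergence: forall x forall y forall z (Rxy & Rxz -> exists w (Ryw & Rzw))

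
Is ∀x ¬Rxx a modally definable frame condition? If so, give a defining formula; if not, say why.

Modal frame validity is preserved under surjective bounded morphisms.
The 3-cycle (worlds w0,w1,w2 with w0→w1→w2→w0) is irreflexive, and the map sending every world to a single reflexive point • is a surjective bounded morphism (forth: every edge maps to (•,•); back: every world has a successor). So any modal formula valid on the 3-cycle is also valid on the reflexive point, which is not irreflexive.
So the class is not modally definable.

Not modally definable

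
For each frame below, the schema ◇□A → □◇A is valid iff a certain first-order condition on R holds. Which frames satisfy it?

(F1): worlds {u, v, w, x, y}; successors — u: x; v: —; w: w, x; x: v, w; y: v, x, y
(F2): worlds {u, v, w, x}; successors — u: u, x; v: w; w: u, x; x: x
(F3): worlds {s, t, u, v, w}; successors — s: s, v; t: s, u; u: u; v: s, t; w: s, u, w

(F2)

Frame correspondent (Sahlqvist): ∀x ∀y ∀z (Rxy ∧ Rxz → ∃w (Ryw ∧ Rzw)) — i.e. convergence.
(F1): fails — Rxw and Rxv but w and v have no common successor.
(F2): condition met.
(F3): fails — Rts and Rtu but s and u have no common successor.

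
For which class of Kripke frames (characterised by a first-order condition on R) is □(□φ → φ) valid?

shift-reflexivity: ∀x ∀y (Rxy → Ryy)

Suppose □(□φ→φ) is valid. Take Rxy and set V(φ)={w : Ryw}. Then at y, □φ holds; since □(□φ→φ) at x, □φ→φ at y, so φ at y, i.e. Ryy.
Conversely, any frame satisfying ∀x ∀y (Rxy → Ryy) validates the schema.
Frame condition: ∀x ∀y (Rxy → Ryy).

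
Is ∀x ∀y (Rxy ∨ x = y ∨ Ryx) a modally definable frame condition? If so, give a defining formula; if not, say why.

Modal frame validity is preserved under disjoint unions.
Take 2 disjoint single-world reflexive frames: each is trivially connected, but their disjoint union has 2 worlds with no edge between distinct components, so it is not connected.
Hence connectedness of R is not modally definable.

No — not modally definable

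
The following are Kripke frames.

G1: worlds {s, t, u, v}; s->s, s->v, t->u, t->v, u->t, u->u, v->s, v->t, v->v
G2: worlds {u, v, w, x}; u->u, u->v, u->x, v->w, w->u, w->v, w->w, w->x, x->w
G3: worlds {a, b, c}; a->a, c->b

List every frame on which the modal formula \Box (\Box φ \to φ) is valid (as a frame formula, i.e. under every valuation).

none

Frame correspondent (Sahlqvist): \forall x \forall y (Rxy \to Ryy) — i.e. shift-reflexivity.
G1: fails — Rut but not Rtt.
G2: fails — Ruv but not Rvv.
G3: fails — Rcb but not Rbb.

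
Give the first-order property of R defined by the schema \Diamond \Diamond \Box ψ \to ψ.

\forall x \forall y (x R^2 y \to \exists w (yRw \wedge x = w))

This is a Sahlqvist (Geach-type) schema ◇^2□^1ψ → □^0◇^0ψ.
First-order correspondent: \forall x \forall y (x R^2 y \to \exists w (yRw \wedge x = w)).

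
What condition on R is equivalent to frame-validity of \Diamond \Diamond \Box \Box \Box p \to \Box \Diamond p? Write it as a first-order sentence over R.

\forall x \forall y \forall z ((x R^2 y \wedge xRz) \to \exists w (y R^3 w \wedge zRw))

This is a Sahlqvist (Geach-type) schema ◇^2□^3p → □^1◇^1p.
First-order correspondent: \forall x \forall y \forall z ((x R^2 y \wedge xRz) \to \exists w (y R^3 w \wedge zRw)).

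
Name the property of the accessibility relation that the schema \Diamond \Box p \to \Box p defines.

This schema is equivalent to the 5 axiom ◇p → □◇p.
Its frame correspondent is the Euclidean property — \forall x \forall y \forall z (Rxy \wedge Rxz \to Ryz).

The Euclidean property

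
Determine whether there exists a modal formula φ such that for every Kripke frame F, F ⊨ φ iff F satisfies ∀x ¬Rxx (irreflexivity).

Modal frame validity is preserved under surjective bounded morphisms.
The 2-cycle (worlds s,t with s→t→s) is irreflexive, and the map sending every world to a single reflexive point • is a surjective bounded morphism (forth: every edge maps to (•,•); back: every world has a successor). So any modal formula valid on the 2-cycle is also valid on the reflexive point, which is not irreflexive.
So the class is not modally definable.

Not definable by any modal formula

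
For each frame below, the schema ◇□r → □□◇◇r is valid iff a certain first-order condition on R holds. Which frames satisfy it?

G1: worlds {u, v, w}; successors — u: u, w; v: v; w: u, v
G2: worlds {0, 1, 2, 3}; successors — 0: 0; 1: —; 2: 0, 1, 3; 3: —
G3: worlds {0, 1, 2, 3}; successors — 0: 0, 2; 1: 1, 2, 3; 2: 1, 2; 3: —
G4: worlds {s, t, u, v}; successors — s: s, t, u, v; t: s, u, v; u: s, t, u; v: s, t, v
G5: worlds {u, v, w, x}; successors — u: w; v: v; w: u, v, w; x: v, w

The schema corresponds to a generalized confluence (Geach) condition: ∀x ∀y ∀z ((xRy ∧ xR²z) → ∃w (yRw ∧ zR²w)).
G1: fails — uRu, uR²v but no t with uRt and vR²t.
G2: fails — 2R1, 2R²0 but no w with 1Rw and 0R²w.
G3: fails — 1R1, 1R²3 but no w with 1Rw and 3R²w.
G4: satisfies the condition.
G5: fails — wRu, wR²v but no t with uRt and vR²t.
Valid on: G4.

G4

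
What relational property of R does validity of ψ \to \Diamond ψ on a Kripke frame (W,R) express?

reflexivity: \forall x Rxx

This is frame-equivalent to □ψ → ψ (substitute ¬ψ for ψ and contrapose).
Suppose □ψ→ψ is valid. At any x set V(ψ)={w : Rxw}. Then □ψ holds at x, so ψ holds at x, i.e. Rxx.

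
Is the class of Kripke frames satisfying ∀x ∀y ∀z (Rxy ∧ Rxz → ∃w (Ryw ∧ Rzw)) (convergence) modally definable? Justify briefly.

The condition is convergence. A defining modal formula is ◇□q → □◇q.
Suppose ◇□q→□◇q is valid. Take Rxy, Rxz and set V(q)={w : Ryw}. Then □q at y so ◇□q at x, so □◇q at x, so ◇q at z, giving w with Rzw and Ryw.

Yes, by ◇□q → □◇q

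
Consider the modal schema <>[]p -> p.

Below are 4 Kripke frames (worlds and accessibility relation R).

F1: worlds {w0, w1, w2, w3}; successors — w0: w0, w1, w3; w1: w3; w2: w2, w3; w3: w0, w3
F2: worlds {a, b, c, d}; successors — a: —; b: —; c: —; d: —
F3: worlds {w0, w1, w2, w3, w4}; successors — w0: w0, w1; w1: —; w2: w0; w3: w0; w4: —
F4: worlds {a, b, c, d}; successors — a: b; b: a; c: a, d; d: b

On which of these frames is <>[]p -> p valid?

F2

The schema corresponds to a generalized confluence (Geach) condition: forall x forall y (xRy -> exists w (yRw & x = w)).
F1: fails — w0Rw1 but no w with w1Rw and w0=w.
F2: satisfies the condition.
F3: fails — w0Rw1 but no w with w1Rw and w0=w.
F4: fails — cRa but no w with aRw and c=w.
Valid on: F2.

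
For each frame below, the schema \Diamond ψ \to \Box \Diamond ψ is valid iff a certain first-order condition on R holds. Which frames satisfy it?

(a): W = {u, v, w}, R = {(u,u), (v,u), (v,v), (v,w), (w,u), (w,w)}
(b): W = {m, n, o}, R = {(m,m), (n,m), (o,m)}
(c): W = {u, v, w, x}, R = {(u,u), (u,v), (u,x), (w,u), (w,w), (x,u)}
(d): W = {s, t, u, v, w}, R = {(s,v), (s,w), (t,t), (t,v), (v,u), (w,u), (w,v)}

(b)

The schema corresponds to the Euclidean property: \forall x \forall y \forall z (Rxy \wedge Rxz \to Ryz).
(a): fails — Rvw and Rvv but not Rwv.
(b): satisfies the condition.
(c): fails — Ruv and Ruv but not Rvv.
(d): fails — Rsv and Rsv but not Rvv.
Valid on: (b).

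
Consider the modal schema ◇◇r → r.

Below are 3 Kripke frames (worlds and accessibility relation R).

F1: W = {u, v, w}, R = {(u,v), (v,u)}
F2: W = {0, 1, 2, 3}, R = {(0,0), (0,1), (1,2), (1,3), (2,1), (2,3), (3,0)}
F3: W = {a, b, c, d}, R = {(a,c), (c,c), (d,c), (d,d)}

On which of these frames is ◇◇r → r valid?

F1

The schema corresponds to a generalized confluence (Geach) condition: ∀x ∀y (xR²y → ∃w (y = w ∧ x = w)).
F1: satisfies the condition.
F2: fails — 0R²1 but 1 ≠ 0.
F3: fails — aR²c but c ≠ a.
Valid on: F1.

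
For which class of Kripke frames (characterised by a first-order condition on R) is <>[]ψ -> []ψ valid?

Equivalently (dual form): ◇ψ → □◇ψ.
Suppose ◇ψ→□◇ψ is valid. Take Rxy, Rxz and set V(ψ)={y}. Then ◇ψ at x, so □◇ψ at x, so ◇ψ at z, so some w with Rzw has ψ; w=y, i.e. Rzy. By symmetry of the argument, Ryz.
The converse is a direct semantic check.
Frame condition: forall x forall y forall z (Rxy & Rxz -> Ryz).

the Euclidean property: forall x forall y forall z (Rxy & Rxz -> Ryz)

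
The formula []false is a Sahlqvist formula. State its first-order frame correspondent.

emptiness of R

This schema is the Ver axiom.
It corresponds to emptiness of R: forall x forall y ~Rxy.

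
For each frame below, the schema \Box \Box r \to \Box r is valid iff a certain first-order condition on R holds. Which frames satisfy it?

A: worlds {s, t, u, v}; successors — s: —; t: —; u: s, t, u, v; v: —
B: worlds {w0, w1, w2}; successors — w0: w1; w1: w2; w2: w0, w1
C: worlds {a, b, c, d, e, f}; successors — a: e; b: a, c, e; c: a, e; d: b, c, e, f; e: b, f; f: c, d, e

A

The schema corresponds to density: \forall x \forall y (Rxy \to \exists z (Rxz \wedge Rzy)).
A: satisfies the condition.
B: fails — Rw1w2 but no z with Rw1z and Rzw2.
C: fails — Rbc but no z with Rbz and Rzc.
Valid on: A.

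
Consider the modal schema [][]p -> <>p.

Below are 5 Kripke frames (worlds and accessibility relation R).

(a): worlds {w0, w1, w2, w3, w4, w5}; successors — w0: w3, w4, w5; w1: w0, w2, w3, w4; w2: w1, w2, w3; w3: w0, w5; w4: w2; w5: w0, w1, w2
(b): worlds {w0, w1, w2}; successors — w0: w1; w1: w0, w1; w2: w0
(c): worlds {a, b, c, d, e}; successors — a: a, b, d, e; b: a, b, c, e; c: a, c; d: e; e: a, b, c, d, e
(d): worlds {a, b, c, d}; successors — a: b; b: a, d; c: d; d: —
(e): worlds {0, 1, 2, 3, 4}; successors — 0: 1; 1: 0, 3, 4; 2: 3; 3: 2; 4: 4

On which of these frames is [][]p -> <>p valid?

(a), (c)

The schema corresponds to a generalized confluence (Geach) condition: forall x exists w (x R^2 w & xRw).
(a): satisfies the condition.
(b): fails — at w2 but no w with w2R²w and w2Rw.
(c): satisfies the condition.
(d): fails — at a but no w with aR²w and aRw.
(e): fails — at 0 but no w with 0R²w and 0Rw.
Valid on: (a), (c).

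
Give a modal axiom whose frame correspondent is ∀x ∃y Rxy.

The condition is seriality. The D schema □ψ → ◇ψ defines it.

□ψ → ◇ψ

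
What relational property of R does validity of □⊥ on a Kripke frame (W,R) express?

This is the Ver axiom.
Its frame correspondent is emptiness of R — ∀x ∀y ¬Rxy.

Emptiness of R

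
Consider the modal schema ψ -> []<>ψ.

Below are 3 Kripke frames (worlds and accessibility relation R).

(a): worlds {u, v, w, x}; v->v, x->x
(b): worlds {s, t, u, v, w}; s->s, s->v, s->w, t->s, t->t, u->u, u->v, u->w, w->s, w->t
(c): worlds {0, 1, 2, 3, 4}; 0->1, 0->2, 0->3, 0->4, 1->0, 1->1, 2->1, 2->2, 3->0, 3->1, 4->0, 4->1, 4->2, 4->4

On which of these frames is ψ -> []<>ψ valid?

This is the axiom for symmetry; its first-order frame correspondent is forall x forall y (Rxy -> Ryx).
(a): holds.
(b): fails — Ruv but not Rvu.
(c): fails — R02 but not R20.

(a)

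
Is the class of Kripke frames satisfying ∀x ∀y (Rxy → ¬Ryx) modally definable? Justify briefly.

Not modally definable

If a class were modally definable it would be closed under surjective bounded morphisms (Goldblatt–Thomason).
The 3-cycle (worlds a,b,c with a→b→c→a) is asymmetric. Mapping every world to a single reflexive point • is a surjective bounded morphism, and the reflexive point is not asymmetric (R•• but asymmetry requires ¬R••).
Hence asymmetry is not modally definable.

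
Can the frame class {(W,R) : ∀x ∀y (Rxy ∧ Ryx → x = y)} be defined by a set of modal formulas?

If a class were modally definable it would be closed under surjective bounded morphisms (Goldblatt–Thomason).
The 8-cycle (worlds a,b,c,d,e,f,g,h with a→b→c→d→e→f→g→h→a) is antisymmetric. Sending even-indexed worlds to a and odd-indexed worlds to b is a surjective bounded morphism onto the two-world frame with a↔b, which is not antisymmetric.
So the class is not modally definable.

No — not modally definable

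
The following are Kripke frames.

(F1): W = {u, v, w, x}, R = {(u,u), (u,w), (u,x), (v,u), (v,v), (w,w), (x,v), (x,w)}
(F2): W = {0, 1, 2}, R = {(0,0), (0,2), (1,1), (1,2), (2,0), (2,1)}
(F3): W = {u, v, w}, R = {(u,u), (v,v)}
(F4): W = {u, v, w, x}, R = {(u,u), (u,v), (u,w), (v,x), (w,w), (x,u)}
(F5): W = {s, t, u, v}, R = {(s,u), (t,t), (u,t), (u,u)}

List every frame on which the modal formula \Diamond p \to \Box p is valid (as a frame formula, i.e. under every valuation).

Frame correspondent (Sahlqvist): \forall x \forall y \forall z (Rxy \wedge Rxz \to y = z) — i.e. partial functionality.
(F1): fails — u sees both u and w.
(F2): fails — 0 sees both 0 and 2.
(F3): satisfies the condition.
(F4): fails — u sees both u and v.
(F5): fails — u sees both t and u.
Valid on: (F3).

(F3)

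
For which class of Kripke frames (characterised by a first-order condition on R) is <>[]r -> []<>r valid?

Suppose ◇□r→□◇r is valid. Take Rxy, Rxz and set V(r)={w : Ryw}. Then □r at y so ◇□r at x, so □◇r at x, so ◇r at z, giving w with Rzw and Ryw.
Conversely, any frame satisfying forall x forall y forall z (Rxy & Rxz -> exists w (Ryw & Rzw)) validates the schema.
So the correspondent is convergence.

convergence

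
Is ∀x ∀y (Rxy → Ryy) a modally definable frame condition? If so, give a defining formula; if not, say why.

The condition is shift-reflexivity. A defining modal formula is □(□q → q).

Definable; □(□q → q) defines it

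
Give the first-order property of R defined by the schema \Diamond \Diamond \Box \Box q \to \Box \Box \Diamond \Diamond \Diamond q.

This is a Sahlqvist (Geach-type) schema ◇^2□^2q → □^2◇^3q.
First-order correspondent: \forall x \forall y \forall z ((x R^2 y \wedge x R^2 z) \to \exists w (y R^2 w \wedge z R^3 w)).

\forall x \forall y \forall z ((x R^2 y \wedge x R^2 z) \to \exists w (y R^2 w \wedge z R^3 w))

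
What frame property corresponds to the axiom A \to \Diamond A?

Replacing A by ¬A and contraposing gives the equivalent schema □A → A.
Suppose □A→A is valid. At any x set V(A)={w : Rxw}. Then □A holds at x, so A holds at x, i.e. Rxx.

reflexivity: \forall x Rxx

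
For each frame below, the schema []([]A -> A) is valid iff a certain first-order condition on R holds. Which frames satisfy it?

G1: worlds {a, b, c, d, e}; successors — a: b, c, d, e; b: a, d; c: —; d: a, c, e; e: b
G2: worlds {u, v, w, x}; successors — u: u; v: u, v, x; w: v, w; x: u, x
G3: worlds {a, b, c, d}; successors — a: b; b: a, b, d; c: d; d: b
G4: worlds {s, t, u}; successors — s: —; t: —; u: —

Frame correspondent (Sahlqvist): forall x forall y (Rxy -> Ryy) — i.e. shift-reflexivity.
G1: fails — Rde but not Ree.
G2: condition met.
G3: fails — Rcd but not Rdd.
G4: condition met.

G2, G4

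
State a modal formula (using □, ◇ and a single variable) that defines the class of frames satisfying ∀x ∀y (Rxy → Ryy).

□(□ψ → ψ)

This is shift-reflexivity; the standard corresponding axiom is T□: □(□ψ → ψ).
Suppose □(□ψ→ψ) is valid. Take Rxy and set V(ψ)={w : Ryw}. Then at y, □ψ holds; since □(□ψ→ψ) at x, □ψ→ψ at y, so ψ at y, i.e. Ryy.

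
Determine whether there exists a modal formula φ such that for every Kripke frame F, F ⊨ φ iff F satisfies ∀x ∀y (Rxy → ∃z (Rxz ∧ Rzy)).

The condition is density. A defining modal formula is □□q → □q.
Suppose □□q→□q is valid. Take Rxy and set V(q)={w : xR²w}. Then □□q at x, so □q at x, so q at y, i.e. ∃z(Rxz∧Rzy).

Yes — defined by □□q → □q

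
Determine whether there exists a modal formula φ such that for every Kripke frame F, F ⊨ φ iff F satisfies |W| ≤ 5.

Any modally definable frame class is closed under disjoint unions.
Any modal formula valid on each of 6 disjoint one-world frames is valid on their disjoint union (validity is preserved under disjoint unions). Each one-world frame has |W|=1≤5, but the union has |W|=6.
So no modal formula (or set of formulas) defines exactly the |W|≤5 frames.

Not modally definable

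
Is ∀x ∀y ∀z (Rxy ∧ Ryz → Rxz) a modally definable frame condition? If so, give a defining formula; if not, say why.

The condition is transitivity. A defining modal formula is □r → □□r.

Yes, by □r → □□r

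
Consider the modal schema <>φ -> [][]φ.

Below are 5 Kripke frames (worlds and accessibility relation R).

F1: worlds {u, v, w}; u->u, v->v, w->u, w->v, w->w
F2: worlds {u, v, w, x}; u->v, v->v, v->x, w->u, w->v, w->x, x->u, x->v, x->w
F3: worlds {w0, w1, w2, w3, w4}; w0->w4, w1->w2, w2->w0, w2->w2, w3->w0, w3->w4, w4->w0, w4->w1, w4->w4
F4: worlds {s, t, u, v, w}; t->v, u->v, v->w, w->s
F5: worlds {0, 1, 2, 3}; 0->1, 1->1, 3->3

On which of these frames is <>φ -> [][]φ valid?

F5

This is the axiom for a generalized confluence (Geach) condition; its first-order frame correspondent is forall x forall y forall z ((xRy & x R^2 z) -> exists w (y = w & z = w)).
F1: fails — wRu, wR²v but u ≠ v.
F2: fails — uRv, uR²x but v ≠ x.
F3: fails — w0Rw4, w0R²w0 but w4 ≠ w0.
F4: fails — tRv, tR²w but v ≠ w.
F5: holds.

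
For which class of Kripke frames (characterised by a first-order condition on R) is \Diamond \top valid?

Seriality

◇⊤ holds at w iff w has a successor, so frame-validity of ◇⊤ is exactly seriality. Equivalently via □φ → ◇φ:
Suppose □φ→◇φ is valid. At any x set V(φ)=W. Then □φ at x, so ◇φ at x, so x has a successor.
The converse is a direct semantic check.
So the correspondent is seriality.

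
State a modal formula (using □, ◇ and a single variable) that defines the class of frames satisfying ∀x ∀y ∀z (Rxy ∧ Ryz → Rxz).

A defining formula is □p → □□p (the 4 axiom).
Suppose □p→□□p is valid. Take Rxy, Ryz and set V(p)={w : Rxw}. Then □p at x, so □□p at x, so □p at y, so p at z, i.e. Rxz.

□p → □□p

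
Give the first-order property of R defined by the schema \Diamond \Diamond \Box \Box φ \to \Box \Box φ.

This is a Sahlqvist (Geach-type) schema ◇^2□^2φ → □^2◇^0φ.
First-order correspondent: \forall x \forall y \forall z ((x R^2 y \wedge x R^2 z) \to \exists w (y R^2 w \wedge z = w)).

\forall x \forall y \forall z ((x R^2 y \wedge x R^2 z) \to \exists w (y R^2 w \wedge z = w))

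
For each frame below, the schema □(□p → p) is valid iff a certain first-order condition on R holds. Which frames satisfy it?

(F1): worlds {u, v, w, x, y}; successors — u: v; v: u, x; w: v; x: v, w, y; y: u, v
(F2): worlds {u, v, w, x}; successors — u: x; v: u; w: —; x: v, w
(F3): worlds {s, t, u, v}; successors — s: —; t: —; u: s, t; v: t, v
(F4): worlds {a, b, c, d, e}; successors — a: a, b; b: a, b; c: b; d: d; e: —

The schema corresponds to shift-reflexivity: ∀x ∀y (Rxy → Ryy).
(F1): fails — Ruv but not Rvv.
(F2): fails — Rxw but not Rww.
(F3): fails — Rus but not Rss.
(F4): holds.
Valid on: (F4).

(F4)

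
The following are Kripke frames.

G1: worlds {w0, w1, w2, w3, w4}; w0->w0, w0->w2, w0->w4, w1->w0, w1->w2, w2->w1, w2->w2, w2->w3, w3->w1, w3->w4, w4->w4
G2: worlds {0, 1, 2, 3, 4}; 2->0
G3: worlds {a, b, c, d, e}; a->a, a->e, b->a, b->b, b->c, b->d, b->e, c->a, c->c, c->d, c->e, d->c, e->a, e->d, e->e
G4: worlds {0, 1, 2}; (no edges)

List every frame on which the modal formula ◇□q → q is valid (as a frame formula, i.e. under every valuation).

This is the axiom for symmetry; its first-order frame correspondent is ∀x ∀y (Rxy → Ryx).
G1: fails — Rw1w0 but not Rw0w1.
G2: fails — R20 but not R02.
G3: fails — Rbc but not Rcb.
G4: satisfies the condition.
Valid on: G4.

G4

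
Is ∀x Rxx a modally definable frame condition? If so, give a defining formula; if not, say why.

Yes, by □r → r

This is a Sahlqvist condition; the T axiom □r → r defines it.
Suppose □r→r is valid. At any x set V(r)={w : Rxw}. Then □r holds at x, so r holds at x, i.e. Rxx.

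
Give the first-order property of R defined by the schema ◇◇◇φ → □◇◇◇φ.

∀x ∀y ∀z ((xR³y ∧ xRz) → ∃w (y = w ∧ zR³w))

This is a Sahlqvist (Geach-type) schema ◇^3□^0φ → □^1◇^3φ.
Minimal-valuation argument: fix x; take any y with xR^3y and any z with xR^1z. Set V(φ) to the set of worlds R-reachable from y in exactly 0 steps. Then □^0φ holds at y, so the antecedent holds at x; validity forces ◇^3φ at z, giving a w with zR^3w and yR^0w.
First-order correspondent: ∀x ∀y ∀z ((xR³y ∧ xRz) → ∃w (y = w ∧ zR³w)).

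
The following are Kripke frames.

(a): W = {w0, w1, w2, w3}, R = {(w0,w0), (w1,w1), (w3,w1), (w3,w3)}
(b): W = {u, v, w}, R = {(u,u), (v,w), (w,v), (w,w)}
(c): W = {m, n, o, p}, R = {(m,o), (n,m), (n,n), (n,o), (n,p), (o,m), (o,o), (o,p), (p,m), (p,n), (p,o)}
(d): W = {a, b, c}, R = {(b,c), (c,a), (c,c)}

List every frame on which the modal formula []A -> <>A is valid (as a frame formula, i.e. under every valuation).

This is the axiom for seriality; its first-order frame correspondent is forall x exists y Rxy.
(a): fails — world w2 has no successor.
(b): satisfies the condition.
(c): satisfies the condition.
(d): fails — world a has no successor.
Valid on: (b), (c).

(b), (c)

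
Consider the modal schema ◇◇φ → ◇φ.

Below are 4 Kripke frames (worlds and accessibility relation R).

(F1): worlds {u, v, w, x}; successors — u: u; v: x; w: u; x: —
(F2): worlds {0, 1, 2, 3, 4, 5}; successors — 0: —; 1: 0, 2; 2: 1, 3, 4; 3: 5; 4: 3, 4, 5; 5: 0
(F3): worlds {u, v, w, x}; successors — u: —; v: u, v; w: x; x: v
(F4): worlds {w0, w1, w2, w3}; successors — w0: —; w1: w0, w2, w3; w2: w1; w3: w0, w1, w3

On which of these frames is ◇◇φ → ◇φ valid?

The schema corresponds to a generalized confluence (Geach) condition: ∀x ∀y (xR²y → ∃w (y = w ∧ xRw)).
(F1): satisfies the condition.
(F2): fails — 1R²1 but no w with 1=w and 1Rw.
(F3): fails — wR²v but no t with v=t and wRt.
(F4): fails — w1R²w1 but no w with w1=w and w1Rw.
Valid on: (F1).

(F1)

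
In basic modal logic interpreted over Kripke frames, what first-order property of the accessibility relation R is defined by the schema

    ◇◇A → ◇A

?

Equivalently (dual form): □A → □□A.
Suppose □A→□□A is valid. Take Rxy, Ryz and set V(A)={w : Rxw}. Then □A at x, so □□A at x, so □A at y, so A at z, i.e. Rxz.
Conversely, any frame satisfying ∀x ∀y ∀z (Rxy ∧ Ryz → Rxz) validates the schema.
Frame condition: ∀x ∀y ∀z (Rxy ∧ Ryz → Rxz).

Transitivity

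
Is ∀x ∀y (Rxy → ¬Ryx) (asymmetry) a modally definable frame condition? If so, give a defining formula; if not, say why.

Not modally definable

Modal frame validity is preserved under surjective bounded morphisms.
The 4-cycle (worlds 0,1,2,3 with 0→1→2→3→0) is asymmetric. Mapping every world to a single reflexive point • is a surjective bounded morphism, and the reflexive point is not asymmetric (R•• but asymmetry requires ¬R••).
So the class is not modally definable.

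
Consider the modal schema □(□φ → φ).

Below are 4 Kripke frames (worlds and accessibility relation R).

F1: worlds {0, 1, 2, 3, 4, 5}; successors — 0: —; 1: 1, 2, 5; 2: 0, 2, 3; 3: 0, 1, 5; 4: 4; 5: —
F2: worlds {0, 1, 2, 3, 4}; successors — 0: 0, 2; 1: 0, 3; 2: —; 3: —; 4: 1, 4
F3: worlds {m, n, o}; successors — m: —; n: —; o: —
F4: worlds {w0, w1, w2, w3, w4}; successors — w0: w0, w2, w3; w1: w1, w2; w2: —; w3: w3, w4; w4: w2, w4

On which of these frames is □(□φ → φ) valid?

The schema corresponds to shift-reflexivity: ∀x ∀y (Rxy → Ryy).
F1: fails — R23 but not R33.
F2: fails — R02 but not R22.
F3: satisfies the condition.
F4: fails — Rw1w2 but not Rw2w2.
Valid on: F3.

F3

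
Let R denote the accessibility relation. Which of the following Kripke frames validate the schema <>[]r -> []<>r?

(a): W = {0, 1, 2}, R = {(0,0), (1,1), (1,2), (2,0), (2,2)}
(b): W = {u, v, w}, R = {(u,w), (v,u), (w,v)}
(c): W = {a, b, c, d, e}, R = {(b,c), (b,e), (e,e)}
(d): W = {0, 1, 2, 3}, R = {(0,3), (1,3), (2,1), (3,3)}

The schema corresponds to convergence: forall x forall y forall z (Rxy & Rxz -> exists w (Ryw & Rzw)).
(a): ✓.
(b): ✓.
(c): fails — Rbc and Rbc but c and c have no common successor.
(d): ✓.

(a), (b), (d)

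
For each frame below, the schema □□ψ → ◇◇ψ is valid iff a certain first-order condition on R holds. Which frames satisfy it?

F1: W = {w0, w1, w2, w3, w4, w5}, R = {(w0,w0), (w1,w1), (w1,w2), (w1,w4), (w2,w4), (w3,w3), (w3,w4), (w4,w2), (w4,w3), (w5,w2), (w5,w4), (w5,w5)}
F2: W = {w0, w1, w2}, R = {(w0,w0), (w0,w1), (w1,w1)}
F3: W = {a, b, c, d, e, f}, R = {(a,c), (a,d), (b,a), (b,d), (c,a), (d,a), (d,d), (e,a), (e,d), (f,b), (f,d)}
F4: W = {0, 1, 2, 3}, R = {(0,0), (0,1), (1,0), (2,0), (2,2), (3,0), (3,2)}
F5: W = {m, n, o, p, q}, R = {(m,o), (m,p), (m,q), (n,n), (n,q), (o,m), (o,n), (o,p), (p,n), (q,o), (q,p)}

This is the axiom for a generalized confluence (Geach) condition; its first-order frame correspondent is ∀x ∃w (xR²w ∧ xR²w).
F1: condition met.
F2: fails — at w2 but no w with w2R²w and w2R²w.
F3: condition met.
F4: condition met.
F5: condition met.
Valid on: F1, F3, F4, F5.

F1, F3, F4, F5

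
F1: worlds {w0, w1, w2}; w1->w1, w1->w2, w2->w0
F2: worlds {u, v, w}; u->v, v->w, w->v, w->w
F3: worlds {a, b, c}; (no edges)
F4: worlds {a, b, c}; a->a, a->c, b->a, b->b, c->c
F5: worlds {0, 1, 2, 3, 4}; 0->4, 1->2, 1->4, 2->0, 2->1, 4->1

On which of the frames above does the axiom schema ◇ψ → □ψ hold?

Frame correspondent (Sahlqvist): ∀x ∀y ∀z (Rxy ∧ Rxz → y = z) — i.e. partial functionality.
F1: fails — w1 sees both w1 and w2.
F2: fails — w sees both v and w.
F3: holds.
F4: fails — a sees both a and c.
F5: fails — 1 sees both 2 and 4.

F3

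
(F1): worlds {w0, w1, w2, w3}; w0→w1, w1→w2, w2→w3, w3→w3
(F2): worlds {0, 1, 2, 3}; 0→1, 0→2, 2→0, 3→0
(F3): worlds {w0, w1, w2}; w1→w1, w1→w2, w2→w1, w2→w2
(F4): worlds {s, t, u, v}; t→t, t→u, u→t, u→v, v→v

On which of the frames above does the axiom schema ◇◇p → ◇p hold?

(F3)

Frame correspondent (Sahlqvist): ∀x ∀y ∀z (Rxy ∧ Ryz → Rxz) — i.e. transitivity.
(F1): fails — Rw1w2 and Rw2w3 but not Rw1w3.
(F2): fails — R20 and R01 but not R21.
(F3): satisfies the condition.
(F4): fails — Rut and Rtu but not Ruu.
Valid on: (F3).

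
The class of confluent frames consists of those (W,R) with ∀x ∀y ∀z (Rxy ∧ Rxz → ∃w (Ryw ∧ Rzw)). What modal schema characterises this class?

◇□r → □◇r

A defining formula is ◇□r → □◇r (the .2 axiom).
Suppose ◇□r→□◇r is valid. Take Rxy, Rxz and set V(r)={w : Ryw}. Then □r at y so ◇□r at x, so □◇r at x, so ◇r at z, giving w with Rzw and Ryw.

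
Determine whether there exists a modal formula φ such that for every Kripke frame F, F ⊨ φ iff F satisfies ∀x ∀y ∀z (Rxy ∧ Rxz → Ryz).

Definable; ◇q → □◇q defines it

This is a Sahlqvist condition; the 5 axiom ◇q → □◇q defines it.
Suppose ◇q→□◇q is valid. Take Rxy, Rxz and set V(q)={y}. Then ◇q at x, so □◇q at x, so ◇q at z, so some w with Rzw has q; w=y, i.e. Rzy. By symmetry of the argument, Ryz.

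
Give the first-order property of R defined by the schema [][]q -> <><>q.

forall x exists w (x R^2 w & x R^2 w)

This is a Sahlqvist (Geach-type) schema ◇^0□^2q → □^0◇^2q.
First-order correspondent: forall x exists w (x R^2 w & x R^2 w).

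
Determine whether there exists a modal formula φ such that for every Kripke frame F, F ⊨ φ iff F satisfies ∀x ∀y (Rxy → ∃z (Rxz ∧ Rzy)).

This is a Sahlqvist condition; the C4 axiom □□q → □q defines it.
Suppose □□q→□q is valid. Take Rxy and set V(q)={w : xR²w}. Then □□q at x, so □q at x, so q at y, i.e. ∃z(Rxz∧Rzy).

Definable; □□q → □q defines it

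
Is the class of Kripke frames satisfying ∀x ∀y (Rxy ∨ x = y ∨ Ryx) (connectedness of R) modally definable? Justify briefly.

No — not modally definable

If a class were modally definable it would be closed under disjoint unions (Goldblatt–Thomason).
Take 2 disjoint single-world reflexive frames: each is trivially connected, but their disjoint union has 2 worlds with no edge between distinct components, so it is not connected.
So the class is not modally definable.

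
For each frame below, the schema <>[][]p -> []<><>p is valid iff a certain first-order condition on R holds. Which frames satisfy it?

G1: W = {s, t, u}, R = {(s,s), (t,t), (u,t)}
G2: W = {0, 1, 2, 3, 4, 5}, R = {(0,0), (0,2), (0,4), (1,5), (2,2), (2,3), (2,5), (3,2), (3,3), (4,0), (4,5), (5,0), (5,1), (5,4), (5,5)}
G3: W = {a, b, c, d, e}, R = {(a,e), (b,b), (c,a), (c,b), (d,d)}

G1, G2

This is the axiom for a generalized confluence (Geach) condition; its first-order frame correspondent is forall x forall y forall z ((xRy & xRz) -> exists w (y R^2 w & z R^2 w)).
G1: condition met.
G2: condition met.
G3: fails — aRe, aRe but no w with eR²w and eR²w.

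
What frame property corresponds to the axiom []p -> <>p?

Seriality

Suppose □p→◇p is valid. At any x set V(p)=W. Then □p at x, so ◇p at x, so x has a successor.
Conversely, any frame satisfying forall x exists y Rxy validates the schema.
So the correspondent is seriality.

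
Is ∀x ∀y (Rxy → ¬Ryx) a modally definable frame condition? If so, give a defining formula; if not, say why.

If a class were modally definable it would be closed under surjective bounded morphisms (Goldblatt–Thomason).
The 5-cycle (worlds w0,w1,w2,w3,w4 with w0→w1→w2→w3→w4→w0) is asymmetric. Mapping every world to a single reflexive point • is a surjective bounded morphism, and the reflexive point is not asymmetric (R•• but asymmetry requires ¬R••).
So the class is not modally definable.

No — not modally definable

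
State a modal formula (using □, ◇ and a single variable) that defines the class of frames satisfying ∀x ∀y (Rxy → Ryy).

This is shift-reflexivity; the standard corresponding axiom is T□: □(□r → r).

□(□r → r)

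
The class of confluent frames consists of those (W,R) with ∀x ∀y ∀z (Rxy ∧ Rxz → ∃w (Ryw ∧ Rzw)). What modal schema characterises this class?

◇□ψ → □◇ψ

The condition is convergence. The .2 schema ◇□ψ → □◇ψ defines it.
Suppose ◇□ψ→□◇ψ is valid. Take Rxy, Rxz and set V(ψ)={w : Ryw}. Then □ψ at y so ◇□ψ at x, so □◇ψ at x, so ◇ψ at z, giving w with Rzw and Ryw.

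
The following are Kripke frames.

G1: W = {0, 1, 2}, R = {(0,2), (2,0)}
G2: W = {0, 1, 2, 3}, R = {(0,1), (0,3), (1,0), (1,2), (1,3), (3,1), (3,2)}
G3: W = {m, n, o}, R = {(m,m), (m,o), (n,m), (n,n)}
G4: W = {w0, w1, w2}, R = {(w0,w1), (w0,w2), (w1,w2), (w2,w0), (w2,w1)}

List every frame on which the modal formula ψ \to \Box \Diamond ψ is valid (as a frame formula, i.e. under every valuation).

Frame correspondent (Sahlqvist): \forall x \forall y (Rxy \to Ryx) — i.e. symmetry.
G1: holds.
G2: fails — R32 but not R23.
G3: fails — Rnm but not Rmn.
G4: fails — Rw0w1 but not Rw1w0.

G1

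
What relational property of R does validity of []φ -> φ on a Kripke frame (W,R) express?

reflexivity

Suppose □φ→φ is valid. At any x set V(φ)={w : Rxw}. Then □φ holds at x, so φ holds at x, i.e. Rxx.
Conversely, any frame satisfying forall x Rxx validates the schema.
Frame condition: forall x Rxx.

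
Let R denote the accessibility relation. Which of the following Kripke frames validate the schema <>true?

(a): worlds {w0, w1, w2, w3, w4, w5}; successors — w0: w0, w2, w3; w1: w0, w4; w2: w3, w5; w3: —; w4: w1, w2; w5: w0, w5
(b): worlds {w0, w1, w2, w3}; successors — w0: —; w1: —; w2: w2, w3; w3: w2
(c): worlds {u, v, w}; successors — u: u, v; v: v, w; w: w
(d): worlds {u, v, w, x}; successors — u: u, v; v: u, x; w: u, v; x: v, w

The schema corresponds to seriality: forall x exists y Rxy.
(a): fails — world w3 has no successor.
(b): fails — world w0 has no successor.
(c): condition met.
(d): condition met.

(c), (d)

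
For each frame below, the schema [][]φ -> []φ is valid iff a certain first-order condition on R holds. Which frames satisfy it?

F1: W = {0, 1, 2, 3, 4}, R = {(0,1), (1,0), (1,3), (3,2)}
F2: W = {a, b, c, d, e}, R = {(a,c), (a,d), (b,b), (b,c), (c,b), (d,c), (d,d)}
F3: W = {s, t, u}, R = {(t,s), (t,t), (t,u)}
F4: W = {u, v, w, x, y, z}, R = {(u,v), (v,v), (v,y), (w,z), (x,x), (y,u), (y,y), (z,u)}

F2, F3

This is the axiom for density; its first-order frame correspondent is forall x forall y (Rxy -> exists z (Rxz & Rzy)).
F1: fails — R01 but no z with R0z and Rz1.
F2: holds.
F3: holds.
F4: fails — Rzu but no t with Rzt and Rtu.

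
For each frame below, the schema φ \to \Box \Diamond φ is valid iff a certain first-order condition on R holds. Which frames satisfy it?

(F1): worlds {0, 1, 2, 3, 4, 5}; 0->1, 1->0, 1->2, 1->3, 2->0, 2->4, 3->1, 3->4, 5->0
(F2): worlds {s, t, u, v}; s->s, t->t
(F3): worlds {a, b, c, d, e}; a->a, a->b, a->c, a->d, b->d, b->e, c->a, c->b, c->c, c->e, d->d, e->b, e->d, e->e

The schema corresponds to symmetry: \forall x \forall y (Rxy \to Ryx).
(F1): fails — R34 but not R43.
(F2): condition met.
(F3): fails — Rab but not Rba.
Valid on: (F2).

(F2)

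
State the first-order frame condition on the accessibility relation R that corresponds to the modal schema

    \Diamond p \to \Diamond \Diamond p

This is a Sahlqvist (Geach-type) schema ◇^1□^0p → □^0◇^2p.
Minimal-valuation argument: fix x; take any y with xR^1y and any z with xR^0z. Set V(p) to the set of worlds R-reachable from y in exactly 0 steps. Then □^0p holds at y, so the antecedent holds at x; validity forces ◇^2p at z, giving a w with zR^2w and yR^0w.
First-order correspondent: \forall x \forall y (xRy \to \exists w (y = w \wedge x R^2 w)).

\forall x \forall y (xRy \to \exists w (y = w \wedge x R^2 w))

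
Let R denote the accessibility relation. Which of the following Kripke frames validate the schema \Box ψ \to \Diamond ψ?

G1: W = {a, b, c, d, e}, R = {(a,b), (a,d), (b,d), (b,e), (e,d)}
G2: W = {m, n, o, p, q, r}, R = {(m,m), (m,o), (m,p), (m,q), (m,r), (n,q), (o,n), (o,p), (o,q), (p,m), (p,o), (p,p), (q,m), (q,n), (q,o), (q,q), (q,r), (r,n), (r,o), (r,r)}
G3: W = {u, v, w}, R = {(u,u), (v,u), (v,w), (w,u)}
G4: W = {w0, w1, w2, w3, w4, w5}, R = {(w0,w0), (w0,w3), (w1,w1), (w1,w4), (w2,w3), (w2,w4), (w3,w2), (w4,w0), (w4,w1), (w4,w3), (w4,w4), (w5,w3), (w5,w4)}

G2, G3, G4

Frame correspondent (Sahlqvist): \forall x \exists y Rxy — i.e. seriality.
G1: fails — world c has no successor.
G2: satisfies the condition.
G3: satisfies the condition.
G4: satisfies the condition.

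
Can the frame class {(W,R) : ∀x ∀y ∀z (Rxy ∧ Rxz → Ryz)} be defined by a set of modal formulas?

Yes, by ◇p → □◇p

This is a Sahlqvist condition; the 5 axiom ◇p → □◇p defines it.
Suppose ◇p→□◇p is valid. Take Rxy, Rxz and set V(p)={y}. Then ◇p at x, so □◇p at x, so ◇p at z, so some w with Rzw has p; w=y, i.e. Rzy. By symmetry of the argument, Ryz.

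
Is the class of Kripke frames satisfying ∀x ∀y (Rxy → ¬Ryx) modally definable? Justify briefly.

No — not modally definable

Any modally definable frame class is closed under surjective bounded morphisms.
The 3-cycle (worlds a,b,c with a→b→c→a) is asymmetric. Mapping every world to a single reflexive point • is a surjective bounded morphism, and the reflexive point is not asymmetric (R•• but asymmetry requires ¬R••).
So no modal formula (or set of formulas) defines exactly the asymmetric frames.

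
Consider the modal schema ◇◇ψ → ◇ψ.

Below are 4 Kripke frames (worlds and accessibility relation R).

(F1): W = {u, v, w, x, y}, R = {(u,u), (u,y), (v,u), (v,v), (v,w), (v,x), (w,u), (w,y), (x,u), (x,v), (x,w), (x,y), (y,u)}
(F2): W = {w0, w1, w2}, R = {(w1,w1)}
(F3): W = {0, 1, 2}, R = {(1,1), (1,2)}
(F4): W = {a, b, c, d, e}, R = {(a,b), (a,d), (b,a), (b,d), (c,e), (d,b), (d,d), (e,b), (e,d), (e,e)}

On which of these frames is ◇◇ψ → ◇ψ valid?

(F2), (F3)

Frame correspondent (Sahlqvist): ∀x ∀y (xR²y → ∃w (y = w ∧ xRw)) — i.e. a generalized confluence (Geach) condition.
(F1): fails — vR²y but no t with y=t and vRt.
(F2): holds.
(F3): holds.
(F4): fails — aR²a but no w with a=w and aRw.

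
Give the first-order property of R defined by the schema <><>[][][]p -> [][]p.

This is a Sahlqvist (Geach-type) schema ◇^2□^3p → □^2◇^0p.
Minimal-valuation argument: fix x; take any y with xR^2y and any z with xR^2z. Set V(p) to the set of worlds R-reachable from y in exactly 3 steps. Then □^3p holds at y, so the antecedent holds at x; validity forces ◇^0p at z, giving a w with zR^0w and yR^3w.
First-order correspondent: forall x forall y forall z ((x R^2 y & x R^2 z) -> exists w (y R^3 w & z = w)).

forall x forall y forall z ((x R^2 y & x R^2 z) -> exists w (y R^3 w & z = w))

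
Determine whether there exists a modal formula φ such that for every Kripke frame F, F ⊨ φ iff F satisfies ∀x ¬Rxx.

Any modally definable frame class is closed under surjective bounded morphisms.
The 3-cycle (worlds s,t,u with s→t→u→s) is irreflexive, and the map sending every world to a single reflexive point • is a surjective bounded morphism (forth: every edge maps to (•,•); back: every world has a successor). So any modal formula valid on the 3-cycle is also valid on the reflexive point, which is not irreflexive.
So the class is not modally definable.

Not definable by any modal formula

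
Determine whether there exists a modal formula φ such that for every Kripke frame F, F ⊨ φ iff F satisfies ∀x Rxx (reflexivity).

Yes, by □p → p

Yes: it is reflexivity, defined by the T schema □p → p.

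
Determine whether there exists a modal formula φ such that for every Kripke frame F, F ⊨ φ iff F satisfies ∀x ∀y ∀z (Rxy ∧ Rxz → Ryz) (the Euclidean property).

Yes: it is the Euclidean property, defined by the 5 schema ◇q → □◇q.
Suppose ◇q→□◇q is valid. Take Rxy, Rxz and set V(q)={y}. Then ◇q at x, so □◇q at x, so ◇q at z, so some w with Rzw has q; w=y, i.e. Rzy. By symmetry of the argument, Ryz.

Yes — defined by ◇q → □◇q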